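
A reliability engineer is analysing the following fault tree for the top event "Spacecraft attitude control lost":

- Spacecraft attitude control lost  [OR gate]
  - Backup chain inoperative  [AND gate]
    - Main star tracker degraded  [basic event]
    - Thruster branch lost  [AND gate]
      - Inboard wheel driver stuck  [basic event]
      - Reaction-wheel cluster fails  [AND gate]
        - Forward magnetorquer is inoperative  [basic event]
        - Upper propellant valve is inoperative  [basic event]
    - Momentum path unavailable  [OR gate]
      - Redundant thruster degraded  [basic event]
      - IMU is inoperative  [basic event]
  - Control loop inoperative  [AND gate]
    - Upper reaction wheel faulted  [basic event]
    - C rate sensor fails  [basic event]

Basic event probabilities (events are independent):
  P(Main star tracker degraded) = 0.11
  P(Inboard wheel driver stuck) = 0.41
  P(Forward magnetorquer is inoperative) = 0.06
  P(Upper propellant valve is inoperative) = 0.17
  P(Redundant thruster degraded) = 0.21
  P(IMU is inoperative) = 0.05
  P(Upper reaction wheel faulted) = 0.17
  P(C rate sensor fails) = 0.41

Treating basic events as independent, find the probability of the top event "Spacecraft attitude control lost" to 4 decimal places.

P(Reaction-wheel cluster fails) [AND] = 0.06 × 0.17 = 0.010200
P(Thruster branch lost) [AND] = 0.41 × 0.010200 = 0.004182
P(Momentum path unavailable) [OR] = 1 − (1−0.21) × (1−0.05) = 0.249500
P(Backup chain inoperative) [AND] = 0.11 × 0.004182 × 0.249500 = 0.000115
P(Control loop inoperative) [AND] = 0.17 × 0.41 = 0.069700
P(Spacecraft attitude control lost) [OR] = 1 − (1−0.000115) × (1−0.069700) = 0.069807
Rounded to 4 decimal places: P(Spacecraft attitude control lost) ≈ 0.0698.

0.0698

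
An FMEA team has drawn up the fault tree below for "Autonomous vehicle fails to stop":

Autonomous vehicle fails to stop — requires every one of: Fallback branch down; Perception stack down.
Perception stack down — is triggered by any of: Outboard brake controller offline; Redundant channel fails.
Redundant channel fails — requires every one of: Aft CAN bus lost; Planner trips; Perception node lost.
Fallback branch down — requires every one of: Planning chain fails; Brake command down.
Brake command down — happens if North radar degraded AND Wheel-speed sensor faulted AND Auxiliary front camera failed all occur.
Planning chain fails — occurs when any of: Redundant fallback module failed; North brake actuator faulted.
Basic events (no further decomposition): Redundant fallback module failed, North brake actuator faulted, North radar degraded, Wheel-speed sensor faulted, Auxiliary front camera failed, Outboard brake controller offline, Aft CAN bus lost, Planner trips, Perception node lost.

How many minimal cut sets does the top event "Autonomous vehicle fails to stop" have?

Planning chain fails [OR]: union of children's cut sets → 2 cut set(s).
Brake command down [AND]: one cut set from each child combined → 1 × 1 × 1 = 1 cut set(s).
Fallback branch down [AND]: one cut set from each child combined → 2 × 1 = 2 cut set(s).
Redundant channel fails [AND]: one cut set from each child combined → 1 × 1 × 1 = 1 cut set(s).
Perception stack down [OR]: union of children's cut sets → 2 cut set(s).
Autonomous vehicle fails to stop [AND]: one cut set from each child combined → 2 × 2 = 4 cut set(s).
Minimal cut sets: {Auxiliary front camera failed, North radar degraded, Outboard brake controller offline, Redundant fallback module failed, Wheel-speed sensor faulted}; {Aft CAN bus lost, Auxiliary front camera failed, North radar degraded, Perception node lost, Planner trips, Redundant fallback module failed, Wheel-speed sensor faulted}; {Auxiliary front camera failed, North brake actuator faulted, North radar degraded, Outboard brake controller offline, Wheel-speed sensor faulted}; {Aft CAN bus lost, Auxiliary front camera failed, North brake actuator faulted, North radar degraded, Perception node lost, Planner trips, Wheel-speed sensor faulted}.

4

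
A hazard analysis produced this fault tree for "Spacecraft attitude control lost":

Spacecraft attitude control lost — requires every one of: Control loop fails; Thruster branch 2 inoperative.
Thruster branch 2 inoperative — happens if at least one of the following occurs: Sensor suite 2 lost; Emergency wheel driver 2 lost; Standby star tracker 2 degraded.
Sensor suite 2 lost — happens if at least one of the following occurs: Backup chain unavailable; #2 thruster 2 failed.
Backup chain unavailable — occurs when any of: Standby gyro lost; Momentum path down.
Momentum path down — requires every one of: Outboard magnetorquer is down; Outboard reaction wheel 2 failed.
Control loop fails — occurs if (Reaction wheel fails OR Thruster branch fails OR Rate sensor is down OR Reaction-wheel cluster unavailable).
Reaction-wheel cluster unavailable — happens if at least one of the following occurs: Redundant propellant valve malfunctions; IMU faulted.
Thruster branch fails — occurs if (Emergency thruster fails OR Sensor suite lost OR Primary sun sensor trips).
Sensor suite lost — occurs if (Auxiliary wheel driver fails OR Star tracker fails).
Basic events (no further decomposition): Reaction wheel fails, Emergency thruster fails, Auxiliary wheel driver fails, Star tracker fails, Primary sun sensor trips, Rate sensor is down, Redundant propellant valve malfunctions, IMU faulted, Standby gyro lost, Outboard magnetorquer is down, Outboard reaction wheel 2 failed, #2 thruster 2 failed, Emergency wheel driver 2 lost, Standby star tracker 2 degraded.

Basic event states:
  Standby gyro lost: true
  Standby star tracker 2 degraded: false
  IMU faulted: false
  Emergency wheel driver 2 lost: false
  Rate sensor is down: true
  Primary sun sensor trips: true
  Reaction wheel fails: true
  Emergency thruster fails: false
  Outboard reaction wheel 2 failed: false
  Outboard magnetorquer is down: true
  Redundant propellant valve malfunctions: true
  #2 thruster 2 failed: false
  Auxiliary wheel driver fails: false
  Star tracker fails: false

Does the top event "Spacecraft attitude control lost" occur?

Yes

Sensor suite lost [OR]: Auxiliary wheel driver fails=not, Star tracker fails=not → no input occurs → does not occur.
Thruster branch fails [OR]: Emergency thruster fails=not, Sensor suite lost=not, Primary sun sensor trips=occurs → at least one input occurs → occurs.
Reaction-wheel cluster unavailable [OR]: Redundant propellant valve malfunctions=occurs, IMU faulted=not → at least one input occurs → occurs.
Control loop fails [OR]: Reaction wheel fails=occurs, Thruster branch fails=occurs, Rate sensor is down=occurs, Reaction-wheel cluster unavailable=occurs → at least one input occurs → occurs.
Momentum path down [AND]: Outboard magnetorquer is down=occurs, Outboard reaction wheel 2 failed=not → not all inputs occur → does not occur.
Backup chain unavailable [OR]: Standby gyro lost=occurs, Momentum path down=not → at least one input occurs → occurs.
Sensor suite 2 lost [OR]: Backup chain unavailable=occurs, #2 thruster 2 failed=not → at least one input occurs → occurs.
Thruster branch 2 inoperative [OR]: Sensor suite 2 lost=occurs, Emergency wheel driver 2 lost=not, Standby star tracker 2 degraded=not → at least one input occurs → occurs.
Spacecraft attitude control lost [AND]: Control loop fails=occurs, Thruster branch 2 inoperative=occurs → all inputs occur → occurs.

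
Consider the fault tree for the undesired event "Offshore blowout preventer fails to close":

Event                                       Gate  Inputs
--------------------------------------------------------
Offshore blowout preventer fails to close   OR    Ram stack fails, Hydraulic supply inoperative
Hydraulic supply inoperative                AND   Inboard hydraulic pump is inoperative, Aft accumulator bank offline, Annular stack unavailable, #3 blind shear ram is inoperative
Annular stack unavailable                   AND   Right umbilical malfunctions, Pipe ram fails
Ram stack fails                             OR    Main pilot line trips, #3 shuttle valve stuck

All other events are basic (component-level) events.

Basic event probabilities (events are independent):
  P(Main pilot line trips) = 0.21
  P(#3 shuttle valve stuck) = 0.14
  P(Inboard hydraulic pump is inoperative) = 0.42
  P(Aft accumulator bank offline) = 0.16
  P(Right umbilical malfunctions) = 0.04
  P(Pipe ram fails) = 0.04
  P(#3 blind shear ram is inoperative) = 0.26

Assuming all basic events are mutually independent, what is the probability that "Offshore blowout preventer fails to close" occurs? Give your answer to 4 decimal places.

0.3206

P(Ram stack fails) [OR] = 1 − (1−0.21) × (1−0.14) = 0.320600
P(Annular stack unavailable) [AND] = 0.04 × 0.04 = 0.001600
P(Hydraulic supply inoperative) [AND] = 0.42 × 0.16 × 0.001600 × 0.26 = 0.000028
P(Offshore blowout preventer fails to close) [OR] = 1 − (1−0.320600) × (1−0.000028) = 0.320619
Rounded to 4 decimal places: P(Offshore blowout preventer fails to close) ≈ 0.3206.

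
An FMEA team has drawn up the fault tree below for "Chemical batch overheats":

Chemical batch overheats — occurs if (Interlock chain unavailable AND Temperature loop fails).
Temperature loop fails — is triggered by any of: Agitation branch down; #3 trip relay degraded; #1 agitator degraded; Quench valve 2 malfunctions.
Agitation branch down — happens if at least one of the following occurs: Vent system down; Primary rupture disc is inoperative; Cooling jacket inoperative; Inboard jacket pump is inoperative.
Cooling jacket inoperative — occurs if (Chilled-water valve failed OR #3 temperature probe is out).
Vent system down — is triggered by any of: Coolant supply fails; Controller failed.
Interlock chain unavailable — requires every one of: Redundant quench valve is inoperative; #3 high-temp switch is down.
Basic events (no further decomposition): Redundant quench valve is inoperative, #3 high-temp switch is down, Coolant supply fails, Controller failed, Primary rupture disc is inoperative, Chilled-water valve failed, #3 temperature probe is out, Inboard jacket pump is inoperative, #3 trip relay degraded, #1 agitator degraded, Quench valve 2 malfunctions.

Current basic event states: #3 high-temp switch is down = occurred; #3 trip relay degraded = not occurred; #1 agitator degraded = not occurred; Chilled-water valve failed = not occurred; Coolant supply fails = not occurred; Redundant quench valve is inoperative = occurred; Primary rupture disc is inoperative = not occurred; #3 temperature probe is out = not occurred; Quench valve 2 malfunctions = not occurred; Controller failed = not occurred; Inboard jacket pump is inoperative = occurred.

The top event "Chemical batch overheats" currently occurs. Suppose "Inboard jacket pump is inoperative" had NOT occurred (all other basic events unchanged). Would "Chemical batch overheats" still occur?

No

Counterfactual: set "Inboard jacket pump is inoperative" to not occurred.
Interlock chain unavailable [AND]: Redundant quench valve is inoperative=occurs, #3 high-temp switch is down=occurs → all inputs occur → occurs.
Vent system down [OR]: Coolant supply fails=not, Controller failed=not → no input occurs → does not occur.
Cooling jacket inoperative [OR]: Chilled-water valve failed=not, #3 temperature probe is out=not → no input occurs → does not occur.
Agitation branch down [OR]: Vent system down=not, Primary rupture disc is inoperative=not, Cooling jacket inoperative=not, Inboard jacket pump is inoperative=not → no input occurs → does not occur.
Temperature loop fails [OR]: Agitation branch down=not, #3 trip relay degraded=not, #1 agitator degraded=not, Quench valve 2 malfunctions=not → no input occurs → does not occur.
Chemical batch overheats [AND]: Interlock chain unavailable=occurs, Temperature loop fails=not → not all inputs occur → does not occur.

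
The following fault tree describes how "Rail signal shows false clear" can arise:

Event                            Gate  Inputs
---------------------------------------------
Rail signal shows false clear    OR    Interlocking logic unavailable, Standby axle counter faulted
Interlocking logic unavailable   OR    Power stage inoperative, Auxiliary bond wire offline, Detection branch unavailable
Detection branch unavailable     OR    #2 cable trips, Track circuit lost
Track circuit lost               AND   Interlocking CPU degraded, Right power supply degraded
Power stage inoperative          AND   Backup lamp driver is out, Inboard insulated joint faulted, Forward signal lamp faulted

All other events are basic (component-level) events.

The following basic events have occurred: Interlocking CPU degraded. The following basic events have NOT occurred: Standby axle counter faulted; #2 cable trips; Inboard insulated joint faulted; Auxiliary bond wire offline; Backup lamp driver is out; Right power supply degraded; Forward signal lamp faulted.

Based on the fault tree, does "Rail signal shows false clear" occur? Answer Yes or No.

No

Power stage inoperative [AND]: Backup lamp driver is out=not, Inboard insulated joint faulted=not, Forward signal lamp faulted=not → not all inputs occur → does not occur.
Track circuit lost [AND]: Interlocking CPU degraded=occurs, Right power supply degraded=not → not all inputs occur → does not occur.
Detection branch unavailable [OR]: #2 cable trips=not, Track circuit lost=not → no input occurs → does not occur.
Interlocking logic unavailable [OR]: Power stage inoperative=not, Auxiliary bond wire offline=not, Detection branch unavailable=not → no input occurs → does not occur.
Rail signal shows false clear [OR]: Interlocking logic unavailable=not, Standby axle counter faulted=not → no input occurs → does not occur.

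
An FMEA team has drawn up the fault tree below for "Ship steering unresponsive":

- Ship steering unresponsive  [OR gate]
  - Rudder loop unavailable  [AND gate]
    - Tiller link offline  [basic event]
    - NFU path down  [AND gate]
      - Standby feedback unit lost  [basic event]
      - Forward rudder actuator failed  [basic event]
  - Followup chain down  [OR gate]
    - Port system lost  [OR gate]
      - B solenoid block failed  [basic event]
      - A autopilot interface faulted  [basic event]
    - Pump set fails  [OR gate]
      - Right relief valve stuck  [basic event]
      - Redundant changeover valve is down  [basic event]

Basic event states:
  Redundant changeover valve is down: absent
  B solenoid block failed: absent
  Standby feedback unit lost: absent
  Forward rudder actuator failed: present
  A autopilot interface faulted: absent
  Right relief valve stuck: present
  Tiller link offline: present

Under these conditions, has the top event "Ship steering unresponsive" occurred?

Yes

NFU path down [AND]: Standby feedback unit lost=not, Forward rudder actuator failed=occurs → not all inputs occur → does not occur.
Rudder loop unavailable [AND]: Tiller link offline=occurs, NFU path down=not → not all inputs occur → does not occur.
Port system lost [OR]: B solenoid block failed=not, A autopilot interface faulted=not → no input occurs → does not occur.
Pump set fails [OR]: Right relief valve stuck=occurs, Redundant changeover valve is down=not → at least one input occurs → occurs.
Followup chain down [OR]: Port system lost=not, Pump set fails=occurs → at least one input occurs → occurs.
Ship steering unresponsive [OR]: Rudder loop unavailable=not, Followup chain down=occurs → at least one input occurs → occurs.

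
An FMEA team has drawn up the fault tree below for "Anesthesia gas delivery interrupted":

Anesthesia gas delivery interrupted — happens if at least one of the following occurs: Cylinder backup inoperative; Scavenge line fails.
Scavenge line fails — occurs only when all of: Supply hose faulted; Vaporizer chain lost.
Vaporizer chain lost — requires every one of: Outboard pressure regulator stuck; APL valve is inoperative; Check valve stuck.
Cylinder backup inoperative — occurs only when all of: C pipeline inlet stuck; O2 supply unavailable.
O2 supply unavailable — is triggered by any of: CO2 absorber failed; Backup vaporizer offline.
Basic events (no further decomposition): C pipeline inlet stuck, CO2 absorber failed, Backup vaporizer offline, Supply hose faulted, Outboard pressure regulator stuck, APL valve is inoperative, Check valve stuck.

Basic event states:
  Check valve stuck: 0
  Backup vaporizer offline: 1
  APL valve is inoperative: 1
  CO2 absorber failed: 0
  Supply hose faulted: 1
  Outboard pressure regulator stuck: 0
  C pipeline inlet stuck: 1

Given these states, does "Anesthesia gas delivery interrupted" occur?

O2 supply unavailable [OR]: CO2 absorber failed=not, Backup vaporizer offline=occurs → at least one input occurs → occurs.
Cylinder backup inoperative [AND]: C pipeline inlet stuck=occurs, O2 supply unavailable=occurs → all inputs occur → occurs.
Vaporizer chain lost [AND]: Outboard pressure regulator stuck=not, APL valve is inoperative=occurs, Check valve stuck=not → not all inputs occur → does not occur.
Scavenge line fails [AND]: Supply hose faulted=occurs, Vaporizer chain lost=not → not all inputs occur → does not occur.
Anesthesia gas delivery interrupted [OR]: Cylinder backup inoperative=occurs, Scavenge line fails=not → at least one input occurs → occurs.

Yes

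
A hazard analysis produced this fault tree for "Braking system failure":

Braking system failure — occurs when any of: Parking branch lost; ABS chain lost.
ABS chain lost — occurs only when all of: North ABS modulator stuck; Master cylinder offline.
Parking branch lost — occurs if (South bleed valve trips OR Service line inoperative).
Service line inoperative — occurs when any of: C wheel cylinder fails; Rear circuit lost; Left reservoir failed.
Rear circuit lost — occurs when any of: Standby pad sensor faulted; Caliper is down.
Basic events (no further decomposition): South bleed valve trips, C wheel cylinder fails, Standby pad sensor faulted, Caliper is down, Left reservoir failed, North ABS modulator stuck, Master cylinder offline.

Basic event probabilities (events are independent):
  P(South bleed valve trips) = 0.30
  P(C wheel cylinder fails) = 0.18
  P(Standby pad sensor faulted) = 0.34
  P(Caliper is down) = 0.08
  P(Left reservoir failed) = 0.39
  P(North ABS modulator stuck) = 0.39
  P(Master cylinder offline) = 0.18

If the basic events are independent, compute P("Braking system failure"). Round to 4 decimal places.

0.8023

P(Rear circuit lost) [OR] = 1 − (1−0.34) × (1−0.08) = 0.392800
P(Service line inoperative) [OR] = 1 − (1−0.18) × (1−0.392800) × (1−0.39) = 0.696279
P(Parking branch lost) [OR] = 1 − (1−0.30) × (1−0.696279) = 0.787395
P(ABS chain lost) [AND] = 0.39 × 0.18 = 0.070200
P(Braking system failure) [OR] = 1 − (1−0.787395) × (1−0.070200) = 0.802320
Rounded to 4 decimal places: P(Braking system failure) ≈ 0.8023.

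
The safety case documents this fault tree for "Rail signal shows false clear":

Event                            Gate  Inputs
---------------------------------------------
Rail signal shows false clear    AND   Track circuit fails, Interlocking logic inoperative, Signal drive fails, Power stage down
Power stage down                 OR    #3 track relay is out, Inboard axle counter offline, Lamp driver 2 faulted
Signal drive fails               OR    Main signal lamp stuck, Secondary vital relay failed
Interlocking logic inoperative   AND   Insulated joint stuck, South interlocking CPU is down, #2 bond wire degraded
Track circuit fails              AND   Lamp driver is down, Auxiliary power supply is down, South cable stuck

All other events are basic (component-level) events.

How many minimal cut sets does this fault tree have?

Track circuit fails [AND]: one cut set from each child combined → 1 × 1 × 1 = 1 cut set(s).
Interlocking logic inoperative [AND]: one cut set from each child combined → 1 × 1 × 1 = 1 cut set(s).
Signal drive fails [OR]: union of children's cut sets → 2 cut set(s).
Power stage down [OR]: union of children's cut sets → 3 cut set(s).
Rail signal shows false clear [AND]: one cut set from each child combined → 1 × 1 × 2 × 3 = 6 cut set(s).
Minimal cut sets: {#2 bond wire degraded, #3 track relay is out, Auxiliary power supply is down, Insulated joint stuck, Lamp driver is down, Main signal lamp stuck, South cable stuck, South interlocking CPU is down}; {#2 bond wire degraded, Auxiliary power supply is down, Inboard axle counter offline, Insulated joint stuck, Lamp driver is down, Main signal lamp stuck, South cable stuck, South interlocking CPU is down}; {#2 bond wire degraded, Auxiliary power supply is down, Insulated joint stuck, Lamp driver 2 faulted, Lamp driver is down, Main signal lamp stuck, South cable stuck, South interlocking CPU is down}; {#2 bond wire degraded, #3 track relay is out, Auxiliary power supply is down, Insulated joint stuck, Lamp driver is down, Secondary vital relay failed, South cable stuck, South interlocking CPU is down}; {#2 bond wire degraded, Auxiliary power supply is down, Inboard axle counter offline, Insulated joint stuck, Lamp driver is down, Secondary vital relay failed, South cable stuck, South interlocking CPU is down}; {#2 bond wire degraded, Auxiliary power supply is down, Insulated joint stuck, Lamp driver 2 faulted, Lamp driver is down, Secondary vital relay failed, South cable stuck, South interlocking CPU is down}.

6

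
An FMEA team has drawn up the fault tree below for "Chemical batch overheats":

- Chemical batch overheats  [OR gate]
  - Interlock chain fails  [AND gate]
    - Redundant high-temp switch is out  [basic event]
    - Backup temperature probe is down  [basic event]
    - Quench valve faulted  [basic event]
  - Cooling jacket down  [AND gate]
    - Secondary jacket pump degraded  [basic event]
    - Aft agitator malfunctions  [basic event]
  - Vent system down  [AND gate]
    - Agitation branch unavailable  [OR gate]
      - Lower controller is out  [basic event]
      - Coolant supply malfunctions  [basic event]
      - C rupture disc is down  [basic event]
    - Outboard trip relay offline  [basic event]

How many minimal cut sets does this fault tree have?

Interlock chain fails [AND]: one cut set from each child combined → 1 × 1 × 1 = 1 cut set(s).
Cooling jacket down [AND]: one cut set from each child combined → 1 × 1 = 1 cut set(s).
Agitation branch unavailable [OR]: union of children's cut sets → 3 cut set(s).
Vent system down [AND]: one cut set from each child combined → 3 × 1 = 3 cut set(s).
Chemical batch overheats [OR]: union of children's cut sets → 5 cut set(s).
Minimal cut sets: {Backup temperature probe is down, Quench valve faulted, Redundant high-temp switch is out}; {Aft agitator malfunctions, Secondary jacket pump degraded}; {Lower controller is out, Outboard trip relay offline}; {Coolant supply malfunctions, Outboard trip relay offline}; {C rupture disc is down, Outboard trip relay offline}.

5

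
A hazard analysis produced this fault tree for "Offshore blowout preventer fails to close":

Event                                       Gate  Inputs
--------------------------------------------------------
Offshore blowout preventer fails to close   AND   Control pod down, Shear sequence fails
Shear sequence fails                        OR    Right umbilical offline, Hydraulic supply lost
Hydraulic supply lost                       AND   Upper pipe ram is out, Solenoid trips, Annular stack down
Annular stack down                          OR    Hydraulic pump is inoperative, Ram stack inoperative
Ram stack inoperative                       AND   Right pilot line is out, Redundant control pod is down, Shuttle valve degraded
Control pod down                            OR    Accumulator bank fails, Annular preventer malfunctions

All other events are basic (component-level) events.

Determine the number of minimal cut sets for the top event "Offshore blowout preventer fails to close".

6

Control pod down [OR]: union of children's cut sets → 2 cut set(s).
Ram stack inoperative [AND]: one cut set from each child combined → 1 × 1 × 1 = 1 cut set(s).
Annular stack down [OR]: union of children's cut sets → 2 cut set(s).
Hydraulic supply lost [AND]: one cut set from each child combined → 1 × 1 × 2 = 2 cut set(s).
Shear sequence fails [OR]: union of children's cut sets → 3 cut set(s).
Offshore blowout preventer fails to close [AND]: one cut set from each child combined → 2 × 3 = 6 cut set(s).
Minimal cut sets: {Accumulator bank fails, Right umbilical offline}; {Accumulator bank fails, Hydraulic pump is inoperative, Solenoid trips, Upper pipe ram is out}; {Accumulator bank fails, Redundant control pod is down, Right pilot line is out, Shuttle valve degraded, Solenoid trips, Upper pipe ram is out}; {Annular preventer malfunctions, Right umbilical offline}; {Annular preventer malfunctions, Hydraulic pump is inoperative, Solenoid trips, Upper pipe ram is out}; {Annular preventer malfunctions, Redundant control pod is down, Right pilot line is out, Shuttle valve degraded, Solenoid trips, Upper pipe ram is out}.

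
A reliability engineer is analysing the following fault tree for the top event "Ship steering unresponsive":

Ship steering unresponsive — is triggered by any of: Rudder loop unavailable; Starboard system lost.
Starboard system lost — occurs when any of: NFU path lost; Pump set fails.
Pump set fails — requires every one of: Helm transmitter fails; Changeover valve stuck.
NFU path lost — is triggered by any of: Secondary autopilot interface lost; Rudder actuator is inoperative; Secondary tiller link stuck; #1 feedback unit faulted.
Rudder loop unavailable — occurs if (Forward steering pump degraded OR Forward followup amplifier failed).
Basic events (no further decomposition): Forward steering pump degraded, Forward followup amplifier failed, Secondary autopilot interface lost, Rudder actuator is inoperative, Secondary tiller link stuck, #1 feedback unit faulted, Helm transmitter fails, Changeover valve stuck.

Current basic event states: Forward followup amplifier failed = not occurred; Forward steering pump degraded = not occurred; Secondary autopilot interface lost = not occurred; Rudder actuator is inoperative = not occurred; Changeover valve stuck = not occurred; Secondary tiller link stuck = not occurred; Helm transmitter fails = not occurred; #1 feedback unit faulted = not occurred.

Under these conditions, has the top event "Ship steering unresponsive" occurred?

Rudder loop unavailable [OR]: Forward steering pump degraded=not, Forward followup amplifier failed=not → no input occurs → does not occur.
NFU path lost [OR]: Secondary autopilot interface lost=not, Rudder actuator is inoperative=not, Secondary tiller link stuck=not, #1 feedback unit faulted=not → no input occurs → does not occur.
Pump set fails [AND]: Helm transmitter fails=not, Changeover valve stuck=not → not all inputs occur → does not occur.
Starboard system lost [OR]: NFU path lost=not, Pump set fails=not → no input occurs → does not occur.
Ship steering unresponsive [OR]: Rudder loop unavailable=not, Starboard system lost=not → no input occurs → does not occur.

No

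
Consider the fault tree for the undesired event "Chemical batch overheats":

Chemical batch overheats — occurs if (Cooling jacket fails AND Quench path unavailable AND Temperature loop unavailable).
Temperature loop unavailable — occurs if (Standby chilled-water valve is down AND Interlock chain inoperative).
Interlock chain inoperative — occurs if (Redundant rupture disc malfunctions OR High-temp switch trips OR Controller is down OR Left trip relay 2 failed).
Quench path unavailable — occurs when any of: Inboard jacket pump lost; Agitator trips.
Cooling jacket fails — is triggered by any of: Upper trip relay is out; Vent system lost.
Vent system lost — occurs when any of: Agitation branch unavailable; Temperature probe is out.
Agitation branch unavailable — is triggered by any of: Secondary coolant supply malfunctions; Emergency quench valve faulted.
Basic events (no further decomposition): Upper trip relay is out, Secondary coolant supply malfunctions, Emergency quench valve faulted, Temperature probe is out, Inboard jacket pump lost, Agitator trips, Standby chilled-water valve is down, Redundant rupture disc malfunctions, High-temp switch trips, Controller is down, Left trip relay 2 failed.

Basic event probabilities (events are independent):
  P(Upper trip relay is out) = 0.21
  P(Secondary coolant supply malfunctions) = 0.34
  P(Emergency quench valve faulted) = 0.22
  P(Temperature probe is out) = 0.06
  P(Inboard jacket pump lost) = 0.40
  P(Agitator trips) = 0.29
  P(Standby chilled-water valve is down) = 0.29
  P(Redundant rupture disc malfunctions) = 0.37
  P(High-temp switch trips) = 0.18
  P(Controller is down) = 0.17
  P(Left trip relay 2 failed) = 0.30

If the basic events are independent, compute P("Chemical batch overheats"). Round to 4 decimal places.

P(Agitation branch unavailable) [OR] = 1 − (1−0.34) × (1−0.22) = 0.485200
P(Vent system lost) [OR] = 1 − (1−0.485200) × (1−0.06) = 0.516088
P(Cooling jacket fails) [OR] = 1 − (1−0.21) × (1−0.516088) = 0.617710
P(Quench path unavailable) [OR] = 1 − (1−0.40) × (1−0.29) = 0.574000
P(Interlock chain inoperative) [OR] = 1 − (1−0.37) × (1−0.18) × (1−0.17) × (1−0.30) = 0.699855
P(Temperature loop unavailable) [AND] = 0.29 × 0.699855 = 0.202958
P(Chemical batch overheats) [AND] = 0.617710 × 0.574000 × 0.202958 = 0.071962
Rounded to 4 decimal places: P(Chemical batch overheats) ≈ 0.0720.

0.0720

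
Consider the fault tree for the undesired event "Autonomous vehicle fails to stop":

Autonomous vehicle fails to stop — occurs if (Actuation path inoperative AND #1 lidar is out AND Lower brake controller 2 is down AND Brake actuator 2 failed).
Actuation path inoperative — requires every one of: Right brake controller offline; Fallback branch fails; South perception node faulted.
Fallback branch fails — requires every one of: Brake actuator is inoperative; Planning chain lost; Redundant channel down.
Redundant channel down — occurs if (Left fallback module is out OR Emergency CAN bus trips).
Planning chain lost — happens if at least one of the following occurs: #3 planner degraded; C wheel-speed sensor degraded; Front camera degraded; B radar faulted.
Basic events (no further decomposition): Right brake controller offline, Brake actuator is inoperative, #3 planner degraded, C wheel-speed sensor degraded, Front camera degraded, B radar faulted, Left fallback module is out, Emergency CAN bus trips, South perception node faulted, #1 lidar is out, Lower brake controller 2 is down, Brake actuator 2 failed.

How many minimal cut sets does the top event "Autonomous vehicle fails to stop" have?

Planning chain lost [OR]: union of children's cut sets → 4 cut set(s).
Redundant channel down [OR]: union of children's cut sets → 2 cut set(s).
Fallback branch fails [AND]: one cut set from each child combined → 1 × 4 × 2 = 8 cut set(s).
Actuation path inoperative [AND]: one cut set from each child combined → 1 × 8 × 1 = 8 cut set(s).
Autonomous vehicle fails to stop [AND]: one cut set from each child combined → 8 × 1 × 1 × 1 = 8 cut set(s).
Minimal cut sets: {#1 lidar is out, #3 planner degraded, Brake actuator 2 failed, Brake actuator is inoperative, Left fallback module is out, Lower brake controller 2 is down, Right brake controller offline, South perception node faulted}; {#1 lidar is out, #3 planner degraded, Brake actuator 2 failed, Brake actuator is inoperative, Emergency CAN bus trips, Lower brake controller 2 is down, Right brake controller offline, South perception node faulted}; {#1 lidar is out, Brake actuator 2 failed, Brake actuator is inoperative, C wheel-speed sensor degraded, Left fallback module is out, Lower brake controller 2 is down, Right brake controller offline, South perception node faulted}; {#1 lidar is out, Brake actuator 2 failed, Brake actuator is inoperative, C wheel-speed sensor degraded, Emergency CAN bus trips, Lower brake controller 2 is down, Right brake controller offline, South perception node faulted}; {#1 lidar is out, Brake actuator 2 failed, Brake actuator is inoperative, Front camera degraded, Left fallback module is out, Lower brake controller 2 is down, Right brake controller offline, South perception node faulted}; {#1 lidar is out, Brake actuator 2 failed, Brake actuator is inoperative, Emergency CAN bus trips, Front camera degraded, Lower brake controller 2 is down, Right brake controller offline, South perception node faulted}; {#1 lidar is out, B radar faulted, Brake actuator 2 failed, Brake actuator is inoperative, Left fallback module is out, Lower brake controller 2 is down, Right brake controller offline, South perception node faulted}; {#1 lidar is out, B radar faulted, Brake actuator 2 failed, Brake actuator is inoperative, Emergency CAN bus trips, Lower brake controller 2 is down, Right brake controller offline, South perception node faulted}.

8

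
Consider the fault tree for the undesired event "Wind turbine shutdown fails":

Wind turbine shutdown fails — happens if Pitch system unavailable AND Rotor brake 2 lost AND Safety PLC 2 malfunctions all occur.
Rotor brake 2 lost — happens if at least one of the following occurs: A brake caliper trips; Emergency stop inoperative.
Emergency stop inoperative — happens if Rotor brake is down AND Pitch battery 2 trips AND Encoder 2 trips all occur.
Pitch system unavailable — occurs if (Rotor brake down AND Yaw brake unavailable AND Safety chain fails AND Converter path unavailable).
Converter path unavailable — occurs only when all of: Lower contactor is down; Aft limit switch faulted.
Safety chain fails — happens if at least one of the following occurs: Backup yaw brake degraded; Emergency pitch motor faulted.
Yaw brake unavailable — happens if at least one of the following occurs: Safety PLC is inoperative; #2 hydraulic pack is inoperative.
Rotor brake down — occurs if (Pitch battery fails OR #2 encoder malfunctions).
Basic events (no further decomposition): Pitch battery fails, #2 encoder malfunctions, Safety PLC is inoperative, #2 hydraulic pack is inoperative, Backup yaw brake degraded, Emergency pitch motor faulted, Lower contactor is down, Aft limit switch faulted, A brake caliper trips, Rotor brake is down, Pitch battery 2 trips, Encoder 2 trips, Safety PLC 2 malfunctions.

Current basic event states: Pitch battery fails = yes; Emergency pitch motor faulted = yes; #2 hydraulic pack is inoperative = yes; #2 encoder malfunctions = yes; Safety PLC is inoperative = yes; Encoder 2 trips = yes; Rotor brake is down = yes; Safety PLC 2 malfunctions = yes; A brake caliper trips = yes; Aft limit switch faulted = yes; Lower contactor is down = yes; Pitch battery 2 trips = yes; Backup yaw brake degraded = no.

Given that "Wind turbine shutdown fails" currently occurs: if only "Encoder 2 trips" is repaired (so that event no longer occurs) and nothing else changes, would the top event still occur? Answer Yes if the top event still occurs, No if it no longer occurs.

Counterfactual: set "Encoder 2 trips" to not occurred.
Rotor brake down [OR]: Pitch battery fails=occurs, #2 encoder malfunctions=occurs → at least one input occurs → occurs.
Yaw brake unavailable [OR]: Safety PLC is inoperative=occurs, #2 hydraulic pack is inoperative=occurs → at least one input occurs → occurs.
Safety chain fails [OR]: Backup yaw brake degraded=not, Emergency pitch motor faulted=occurs → at least one input occurs → occurs.
Converter path unavailable [AND]: Lower contactor is down=occurs, Aft limit switch faulted=occurs → all inputs occur → occurs.
Pitch system unavailable [AND]: Rotor brake down=occurs, Yaw brake unavailable=occurs, Safety chain fails=occurs, Converter path unavailable=occurs → all inputs occur → occurs.
Emergency stop inoperative [AND]: Rotor brake is down=occurs, Pitch battery 2 trips=occurs, Encoder 2 trips=not → not all inputs occur → does not occur.
Rotor brake 2 lost [OR]: A brake caliper trips=occurs, Emergency stop inoperative=not → at least one input occurs → occurs.
Wind turbine shutdown fails [AND]: Pitch system unavailable=occurs, Rotor brake 2 lost=occurs, Safety PLC 2 malfunctions=occurs → all inputs occur → occurs.

Yes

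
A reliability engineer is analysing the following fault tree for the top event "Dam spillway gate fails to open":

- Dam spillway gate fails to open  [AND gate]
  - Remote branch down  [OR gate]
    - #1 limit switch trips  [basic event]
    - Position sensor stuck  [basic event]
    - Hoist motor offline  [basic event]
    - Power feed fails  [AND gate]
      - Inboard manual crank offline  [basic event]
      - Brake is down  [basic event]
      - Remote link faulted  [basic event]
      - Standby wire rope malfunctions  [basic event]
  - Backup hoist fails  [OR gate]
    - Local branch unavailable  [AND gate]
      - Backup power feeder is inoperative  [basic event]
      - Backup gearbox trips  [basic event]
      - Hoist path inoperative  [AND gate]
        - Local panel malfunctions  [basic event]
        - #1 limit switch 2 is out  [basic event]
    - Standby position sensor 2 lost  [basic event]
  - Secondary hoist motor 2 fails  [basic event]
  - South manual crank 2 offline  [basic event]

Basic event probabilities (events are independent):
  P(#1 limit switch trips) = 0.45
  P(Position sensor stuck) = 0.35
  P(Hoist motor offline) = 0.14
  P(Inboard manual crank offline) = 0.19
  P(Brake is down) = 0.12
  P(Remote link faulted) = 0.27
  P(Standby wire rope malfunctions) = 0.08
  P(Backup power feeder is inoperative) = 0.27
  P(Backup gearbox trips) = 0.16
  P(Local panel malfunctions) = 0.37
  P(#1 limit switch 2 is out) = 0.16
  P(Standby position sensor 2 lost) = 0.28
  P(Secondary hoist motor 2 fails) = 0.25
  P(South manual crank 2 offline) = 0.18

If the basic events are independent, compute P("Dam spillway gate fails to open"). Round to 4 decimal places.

0.0088

P(Power feed fails) [AND] = 0.19 × 0.12 × 0.27 × 0.08 = 0.000492
P(Remote branch down) [OR] = 1 − (1−0.45) × (1−0.35) × (1−0.14) × (1−0.000492) = 0.692701
P(Hoist path inoperative) [AND] = 0.37 × 0.16 = 0.059200
P(Local branch unavailable) [AND] = 0.27 × 0.16 × 0.059200 = 0.002557
P(Backup hoist fails) [OR] = 1 − (1−0.002557) × (1−0.28) = 0.281841
P(Dam spillway gate fails to open) [AND] = 0.692701 × 0.281841 × 0.25 × 0.18 = 0.008785
Rounded to 4 decimal places: P(Dam spillway gate fails to open) ≈ 0.0088.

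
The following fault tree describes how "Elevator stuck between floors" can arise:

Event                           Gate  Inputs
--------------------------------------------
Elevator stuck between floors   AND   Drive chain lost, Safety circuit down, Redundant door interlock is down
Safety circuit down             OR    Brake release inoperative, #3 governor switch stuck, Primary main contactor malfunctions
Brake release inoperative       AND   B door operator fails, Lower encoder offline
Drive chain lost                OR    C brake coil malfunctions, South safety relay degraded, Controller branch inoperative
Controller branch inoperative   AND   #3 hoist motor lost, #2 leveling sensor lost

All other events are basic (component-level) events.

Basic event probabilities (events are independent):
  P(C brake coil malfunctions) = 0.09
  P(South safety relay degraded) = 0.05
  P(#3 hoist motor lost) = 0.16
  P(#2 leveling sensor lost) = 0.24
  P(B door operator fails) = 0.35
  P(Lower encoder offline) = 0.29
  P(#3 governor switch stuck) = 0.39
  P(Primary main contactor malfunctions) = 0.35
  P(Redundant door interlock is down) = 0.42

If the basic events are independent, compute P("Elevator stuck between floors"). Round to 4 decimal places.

0.0456

P(Controller branch inoperative) [AND] = 0.16 × 0.24 = 0.038400
P(Drive chain lost) [OR] = 1 − (1−0.09) × (1−0.05) × (1−0.038400) = 0.168697
P(Brake release inoperative) [AND] = 0.35 × 0.29 = 0.101500
P(Safety circuit down) [OR] = 1 − (1−0.101500) × (1−0.39) × (1−0.35) = 0.643745
P(Elevator stuck between floors) [AND] = 0.168697 × 0.643745 × 0.42 = 0.045611
Rounded to 4 decimal places: P(Elevator stuck between floors) ≈ 0.0456.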